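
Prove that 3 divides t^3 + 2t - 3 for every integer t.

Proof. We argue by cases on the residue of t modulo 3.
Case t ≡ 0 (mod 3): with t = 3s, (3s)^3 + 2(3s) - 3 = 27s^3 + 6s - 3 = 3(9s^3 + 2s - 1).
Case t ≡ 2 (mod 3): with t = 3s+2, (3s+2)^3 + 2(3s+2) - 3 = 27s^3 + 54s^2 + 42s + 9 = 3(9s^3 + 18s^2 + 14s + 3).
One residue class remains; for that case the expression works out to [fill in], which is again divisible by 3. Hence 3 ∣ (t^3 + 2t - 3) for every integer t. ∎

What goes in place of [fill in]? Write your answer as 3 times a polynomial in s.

Only t ≡ 1 (mod 3) is unaccounted for. Put t = 3s+1:
(3s+1)^3 + 2(3s+1) - 3 expands to 27s^3 + 27s^2 + 15s,
and factoring out 3 leaves 3(9s^3 + 9s^2 + 5s).

3(9s^3 + 9s^2 + 5s)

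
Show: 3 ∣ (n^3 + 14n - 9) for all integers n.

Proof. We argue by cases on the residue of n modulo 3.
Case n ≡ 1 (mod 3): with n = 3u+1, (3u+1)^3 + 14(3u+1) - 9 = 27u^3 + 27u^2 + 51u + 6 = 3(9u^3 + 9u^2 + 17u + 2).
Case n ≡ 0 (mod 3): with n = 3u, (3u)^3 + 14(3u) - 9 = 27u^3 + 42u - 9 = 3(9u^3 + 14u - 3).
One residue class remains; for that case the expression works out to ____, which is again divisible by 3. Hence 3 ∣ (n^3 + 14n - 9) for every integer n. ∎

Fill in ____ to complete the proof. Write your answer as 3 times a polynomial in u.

The residues treated are {1, 0}, so the missing case is n ≡ 2 (mod 3); write n = 3u+2.
Then (3u+2)^3 + 14(3u+2) - 9 = 27u^3 + 54u^2 + 78u + 27 = 3(9u^3 + 18u^2 + 26u + 9).

3(9u^3 + 18u^2 + 26u + 9)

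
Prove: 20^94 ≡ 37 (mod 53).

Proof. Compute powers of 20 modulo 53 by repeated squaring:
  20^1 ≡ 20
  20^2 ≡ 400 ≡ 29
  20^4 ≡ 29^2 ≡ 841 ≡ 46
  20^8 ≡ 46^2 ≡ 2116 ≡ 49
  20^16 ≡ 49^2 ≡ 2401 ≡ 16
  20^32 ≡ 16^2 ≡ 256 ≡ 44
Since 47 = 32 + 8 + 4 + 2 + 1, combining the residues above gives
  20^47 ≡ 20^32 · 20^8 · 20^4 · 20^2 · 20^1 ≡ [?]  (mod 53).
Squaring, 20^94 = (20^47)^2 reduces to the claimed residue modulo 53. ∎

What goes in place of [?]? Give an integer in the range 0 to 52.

Multiply the listed residues: 44 · 49 · 46 · 29 · 20 = 2156 → 99176 → 2876104 → 57522080.
Reducing modulo 53: 57522080 = 1085322·53 + 14, so 20^47 ≡ 14.

14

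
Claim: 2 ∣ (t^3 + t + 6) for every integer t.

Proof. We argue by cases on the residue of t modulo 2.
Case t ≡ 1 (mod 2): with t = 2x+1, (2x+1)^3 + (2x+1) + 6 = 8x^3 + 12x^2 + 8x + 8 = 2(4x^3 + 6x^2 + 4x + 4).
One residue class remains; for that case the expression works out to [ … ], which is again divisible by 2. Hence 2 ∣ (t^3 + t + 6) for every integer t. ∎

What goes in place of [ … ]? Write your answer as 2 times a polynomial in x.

Only t ≡ 0 (mod 2) is unaccounted for. Put t = 2x:
(2x)^3 + (2x) + 6 expands to 8x^3 + 2x + 6,
and factoring out 2 leaves 2(4x^3 + x + 3).

2(4x^3 + x + 3)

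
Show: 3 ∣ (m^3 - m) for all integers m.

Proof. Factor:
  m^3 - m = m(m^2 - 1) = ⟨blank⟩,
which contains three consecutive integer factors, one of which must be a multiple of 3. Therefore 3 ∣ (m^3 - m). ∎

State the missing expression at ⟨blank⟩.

(m - 1)m(m + 1)

m(m^2 - 1) = m(m - 1)(m + 1) = (m - 1)m(m + 1).
These three factors are consecutive integers, so their product is divisible by 3.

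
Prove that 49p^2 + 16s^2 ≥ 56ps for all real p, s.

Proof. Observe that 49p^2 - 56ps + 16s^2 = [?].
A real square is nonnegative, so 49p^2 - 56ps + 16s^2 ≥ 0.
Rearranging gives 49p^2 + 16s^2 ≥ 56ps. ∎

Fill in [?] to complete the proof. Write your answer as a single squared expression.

49p^2 - 56ps + 16s^2 is a perfect-square trinomial: the outer terms are (7p)^2 and (4s)^2, and the cross term is -2·7p·4s.
So 49p^2 - 56ps + 16s^2 = (7p - 4s)^2 ≥ 0.

(7p - 4s)^2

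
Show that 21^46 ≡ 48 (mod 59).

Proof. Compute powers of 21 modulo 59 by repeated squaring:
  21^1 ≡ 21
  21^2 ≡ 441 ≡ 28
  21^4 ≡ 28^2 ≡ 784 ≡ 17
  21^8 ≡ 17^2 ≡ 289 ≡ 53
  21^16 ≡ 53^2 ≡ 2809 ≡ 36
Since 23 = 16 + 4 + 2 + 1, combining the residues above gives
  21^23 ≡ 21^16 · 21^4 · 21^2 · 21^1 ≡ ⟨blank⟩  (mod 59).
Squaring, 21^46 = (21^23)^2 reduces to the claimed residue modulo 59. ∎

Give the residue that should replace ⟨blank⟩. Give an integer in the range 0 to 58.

15

21^16 · 21^4 · 21^2 · 21^1 ≡ 36 · 17 · 28 · 21 = 359856.
359856 mod 59 = 15, so 21^23 ≡ 15 (mod 59).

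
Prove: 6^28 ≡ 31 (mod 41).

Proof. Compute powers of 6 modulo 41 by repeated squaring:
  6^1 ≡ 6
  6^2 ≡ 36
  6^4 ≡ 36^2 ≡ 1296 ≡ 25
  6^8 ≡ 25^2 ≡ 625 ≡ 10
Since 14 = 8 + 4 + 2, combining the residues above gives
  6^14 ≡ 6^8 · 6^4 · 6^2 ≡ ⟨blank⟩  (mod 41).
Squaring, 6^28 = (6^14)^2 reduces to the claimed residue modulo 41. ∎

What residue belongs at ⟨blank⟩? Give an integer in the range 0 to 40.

21

Multiply the listed residues: 10 · 25 · 36 = 250 → 9000.
Reducing modulo 41: 9000 = 219·41 + 21, so 6^14 ≡ 21.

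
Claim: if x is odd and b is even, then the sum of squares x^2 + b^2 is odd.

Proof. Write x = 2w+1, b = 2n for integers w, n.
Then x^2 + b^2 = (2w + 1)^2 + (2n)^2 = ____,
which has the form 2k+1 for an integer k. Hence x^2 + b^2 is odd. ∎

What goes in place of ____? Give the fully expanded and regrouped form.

Expanding: (2w + 1)^2 + (2n)^2 = 4n^2 + 4w^2 + 4w + 1.
Every term except the constant is even, so this is 2(2n^2 + 2w^2 + 2w) + 1,
and 2n^2 + 2w^2 + 2w ∈ ℤ gives the required form.

2(2n^2 + 2w^2 + 2w) + 1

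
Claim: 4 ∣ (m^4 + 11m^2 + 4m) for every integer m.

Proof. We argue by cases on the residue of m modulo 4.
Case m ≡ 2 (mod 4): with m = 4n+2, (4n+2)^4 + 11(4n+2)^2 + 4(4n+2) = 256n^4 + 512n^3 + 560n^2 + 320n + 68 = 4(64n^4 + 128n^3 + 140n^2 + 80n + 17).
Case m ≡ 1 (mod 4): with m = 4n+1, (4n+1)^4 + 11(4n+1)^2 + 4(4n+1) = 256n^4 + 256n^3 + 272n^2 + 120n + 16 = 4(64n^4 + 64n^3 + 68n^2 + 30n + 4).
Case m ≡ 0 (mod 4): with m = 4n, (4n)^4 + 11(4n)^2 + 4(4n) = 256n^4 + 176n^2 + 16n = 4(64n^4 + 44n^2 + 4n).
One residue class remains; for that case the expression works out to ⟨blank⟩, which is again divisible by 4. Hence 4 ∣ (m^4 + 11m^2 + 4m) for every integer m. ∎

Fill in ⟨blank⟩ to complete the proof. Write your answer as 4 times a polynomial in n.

4(64n^4 + 192n^3 + 260n^2 + 178n + 48)

Only m ≡ 3 (mod 4) is unaccounted for. Put m = 4n+3:
(4n+3)^4 + 11(4n+3)^2 + 4(4n+3) expands to 256n^4 + 768n^3 + 1040n^2 + 712n + 192,
and factoring out 4 leaves 4(64n^4 + 192n^3 + 260n^2 + 178n + 48).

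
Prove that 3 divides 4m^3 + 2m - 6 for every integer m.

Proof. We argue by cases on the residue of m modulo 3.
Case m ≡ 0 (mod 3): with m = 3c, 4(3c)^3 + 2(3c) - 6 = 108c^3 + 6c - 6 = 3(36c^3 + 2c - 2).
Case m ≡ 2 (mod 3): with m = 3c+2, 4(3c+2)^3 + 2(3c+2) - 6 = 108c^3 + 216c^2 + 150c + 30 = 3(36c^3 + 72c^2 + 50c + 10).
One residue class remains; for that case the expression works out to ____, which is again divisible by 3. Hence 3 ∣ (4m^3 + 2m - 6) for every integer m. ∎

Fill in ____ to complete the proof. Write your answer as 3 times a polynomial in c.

Only m ≡ 1 (mod 3) is unaccounted for. Put m = 3c+1:
4(3c+1)^3 + 2(3c+1) - 6 expands to 108c^3 + 108c^2 + 42c,
and factoring out 3 leaves 3(36c^3 + 36c^2 + 14c).

3(36c^3 + 36c^2 + 14c)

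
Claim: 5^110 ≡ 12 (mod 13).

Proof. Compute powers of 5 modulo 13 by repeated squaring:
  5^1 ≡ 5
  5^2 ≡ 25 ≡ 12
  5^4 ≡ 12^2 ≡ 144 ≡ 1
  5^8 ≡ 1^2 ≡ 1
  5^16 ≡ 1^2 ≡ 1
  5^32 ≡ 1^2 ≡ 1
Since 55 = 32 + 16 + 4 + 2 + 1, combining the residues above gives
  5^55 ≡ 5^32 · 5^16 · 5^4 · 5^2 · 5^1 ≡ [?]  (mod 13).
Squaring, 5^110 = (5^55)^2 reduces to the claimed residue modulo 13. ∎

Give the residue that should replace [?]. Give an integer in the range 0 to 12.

5^32 · 5^16 · 5^4 · 5^2 · 5^1 ≡ 1 · 1 · 1 · 12 · 5 = 60.
60 mod 13 = 8, so 5^55 ≡ 8 (mod 13).

8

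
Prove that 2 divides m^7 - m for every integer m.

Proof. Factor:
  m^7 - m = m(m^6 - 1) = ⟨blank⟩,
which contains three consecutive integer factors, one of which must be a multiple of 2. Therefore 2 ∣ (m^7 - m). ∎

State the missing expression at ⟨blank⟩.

m^6 - 1 = (m^2 - 1)(m^4 + m^2 + 1), and m^2 - 1 = (m-1)(m+1).
So m(m^6 - 1) = (m - 1)m(m + 1)(m^4 + m^2 + 1).

(m - 1)m(m + 1)(m^4 + m^2 + 1)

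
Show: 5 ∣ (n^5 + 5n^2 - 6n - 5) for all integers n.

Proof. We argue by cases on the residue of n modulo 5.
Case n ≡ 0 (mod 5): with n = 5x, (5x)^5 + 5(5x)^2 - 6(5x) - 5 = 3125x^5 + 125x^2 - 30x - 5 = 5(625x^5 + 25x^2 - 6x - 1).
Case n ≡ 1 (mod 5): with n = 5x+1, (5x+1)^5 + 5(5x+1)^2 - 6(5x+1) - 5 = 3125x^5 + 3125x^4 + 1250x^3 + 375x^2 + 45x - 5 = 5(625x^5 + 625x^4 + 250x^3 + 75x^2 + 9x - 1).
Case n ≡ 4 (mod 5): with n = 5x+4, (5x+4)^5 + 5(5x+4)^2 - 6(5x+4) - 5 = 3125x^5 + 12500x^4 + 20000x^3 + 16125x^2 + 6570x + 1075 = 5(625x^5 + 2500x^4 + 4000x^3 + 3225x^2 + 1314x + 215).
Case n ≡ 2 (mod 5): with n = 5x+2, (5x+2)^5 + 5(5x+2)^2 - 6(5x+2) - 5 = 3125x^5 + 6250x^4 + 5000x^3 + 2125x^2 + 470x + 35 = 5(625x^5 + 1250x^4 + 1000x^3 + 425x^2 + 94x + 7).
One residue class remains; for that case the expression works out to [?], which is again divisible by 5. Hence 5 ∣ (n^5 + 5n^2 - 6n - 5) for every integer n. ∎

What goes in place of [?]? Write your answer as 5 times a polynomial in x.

Only n ≡ 3 (mod 5) is unaccounted for. Put n = 5x+3:
(5x+3)^5 + 5(5x+3)^2 - 6(5x+3) - 5 expands to 3125x^5 + 9375x^4 + 11250x^3 + 6875x^2 + 2145x + 265,
and factoring out 5 leaves 5(625x^5 + 1875x^4 + 2250x^3 + 1375x^2 + 429x + 53).

5(625x^5 + 1875x^4 + 2250x^3 + 1375x^2 + 429x + 53)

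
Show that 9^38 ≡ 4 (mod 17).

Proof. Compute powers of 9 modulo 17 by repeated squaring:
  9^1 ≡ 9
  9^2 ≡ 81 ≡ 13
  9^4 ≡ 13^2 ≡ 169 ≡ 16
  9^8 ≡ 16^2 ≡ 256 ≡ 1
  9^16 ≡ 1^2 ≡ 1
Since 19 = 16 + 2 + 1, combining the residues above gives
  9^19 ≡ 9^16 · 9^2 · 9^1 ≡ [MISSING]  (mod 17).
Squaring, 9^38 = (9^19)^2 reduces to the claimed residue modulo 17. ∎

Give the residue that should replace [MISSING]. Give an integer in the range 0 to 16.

Multiply the listed residues: 1 · 13 · 9 = 13 → 117.
Reducing modulo 17: 117 = 6·17 + 15, so 9^19 ≡ 15.

15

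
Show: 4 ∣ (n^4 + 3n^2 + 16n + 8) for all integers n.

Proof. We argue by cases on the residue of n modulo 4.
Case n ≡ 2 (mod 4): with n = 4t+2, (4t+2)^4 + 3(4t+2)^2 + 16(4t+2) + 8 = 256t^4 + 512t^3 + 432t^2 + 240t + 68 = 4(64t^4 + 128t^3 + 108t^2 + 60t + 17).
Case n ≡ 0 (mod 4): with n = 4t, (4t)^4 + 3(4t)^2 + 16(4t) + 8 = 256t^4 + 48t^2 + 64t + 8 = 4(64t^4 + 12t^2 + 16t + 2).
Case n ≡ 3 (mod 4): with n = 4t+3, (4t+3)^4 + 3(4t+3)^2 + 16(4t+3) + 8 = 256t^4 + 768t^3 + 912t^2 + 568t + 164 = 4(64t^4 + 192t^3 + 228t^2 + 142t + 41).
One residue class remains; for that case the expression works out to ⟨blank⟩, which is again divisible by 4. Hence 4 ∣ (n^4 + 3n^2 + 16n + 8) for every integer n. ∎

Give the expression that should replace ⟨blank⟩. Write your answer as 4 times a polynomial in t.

4(64t^4 + 64t^3 + 36t^2 + 26t + 7)

Only n ≡ 1 (mod 4) is unaccounted for. Put n = 4t+1:
(4t+1)^4 + 3(4t+1)^2 + 16(4t+1) + 8 expands to 256t^4 + 256t^3 + 144t^2 + 104t + 28,
and factoring out 4 leaves 4(64t^4 + 64t^3 + 36t^2 + 26t + 7).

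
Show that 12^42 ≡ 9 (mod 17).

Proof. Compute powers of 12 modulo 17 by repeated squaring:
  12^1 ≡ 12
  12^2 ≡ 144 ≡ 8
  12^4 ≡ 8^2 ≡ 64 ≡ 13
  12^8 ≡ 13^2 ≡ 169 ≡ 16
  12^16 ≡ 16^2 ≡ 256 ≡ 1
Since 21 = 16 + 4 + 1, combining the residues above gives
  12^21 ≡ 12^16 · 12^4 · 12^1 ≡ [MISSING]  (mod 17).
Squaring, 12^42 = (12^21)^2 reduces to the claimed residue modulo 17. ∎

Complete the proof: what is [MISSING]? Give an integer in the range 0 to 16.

3

12^16 · 12^4 · 12^1 ≡ 1 · 13 · 12 = 156.
156 mod 17 = 3, so 12^21 ≡ 3 (mod 17).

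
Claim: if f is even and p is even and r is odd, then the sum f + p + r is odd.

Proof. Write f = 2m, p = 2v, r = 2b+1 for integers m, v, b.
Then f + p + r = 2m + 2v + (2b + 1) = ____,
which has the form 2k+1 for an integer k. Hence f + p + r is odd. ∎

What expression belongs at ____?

2(b + m + v) + 1

Expanding: 2m + 2v + (2b + 1) = 2b + 2m + 2v + 1.
Every term except the constant is even, so this is 2(b + m + v) + 1,
and b + m + v ∈ ℤ gives the required form.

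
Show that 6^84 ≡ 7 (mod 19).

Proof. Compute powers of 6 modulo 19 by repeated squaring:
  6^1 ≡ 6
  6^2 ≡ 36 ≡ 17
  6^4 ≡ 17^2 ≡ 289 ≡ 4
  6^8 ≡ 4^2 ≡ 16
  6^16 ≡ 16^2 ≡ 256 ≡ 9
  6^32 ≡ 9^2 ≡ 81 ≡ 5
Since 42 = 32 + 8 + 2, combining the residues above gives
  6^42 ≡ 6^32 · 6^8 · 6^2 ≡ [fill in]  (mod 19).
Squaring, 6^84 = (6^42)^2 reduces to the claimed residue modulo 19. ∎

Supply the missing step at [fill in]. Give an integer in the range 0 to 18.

6^32 · 6^8 · 6^2 ≡ 5 · 16 · 17 = 1360.
1360 mod 19 = 11, so 6^42 ≡ 11 (mod 19).

11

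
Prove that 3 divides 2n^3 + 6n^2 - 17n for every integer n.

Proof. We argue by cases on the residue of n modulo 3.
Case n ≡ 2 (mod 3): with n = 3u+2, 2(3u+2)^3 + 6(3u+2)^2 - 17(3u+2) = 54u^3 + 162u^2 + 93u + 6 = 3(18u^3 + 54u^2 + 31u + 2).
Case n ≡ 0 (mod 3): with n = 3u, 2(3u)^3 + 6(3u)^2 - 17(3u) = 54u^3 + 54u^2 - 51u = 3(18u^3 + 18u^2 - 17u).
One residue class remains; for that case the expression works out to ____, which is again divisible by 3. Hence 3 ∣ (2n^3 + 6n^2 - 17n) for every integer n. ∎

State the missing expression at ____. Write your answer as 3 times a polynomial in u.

Only n ≡ 1 (mod 3) is unaccounted for. Put n = 3u+1:
2(3u+1)^3 + 6(3u+1)^2 - 17(3u+1) expands to 54u^3 + 108u^2 + 3u - 9,
and factoring out 3 leaves 3(18u^3 + 36u^2 + u - 3).

3(18u^3 + 36u^2 + u - 3)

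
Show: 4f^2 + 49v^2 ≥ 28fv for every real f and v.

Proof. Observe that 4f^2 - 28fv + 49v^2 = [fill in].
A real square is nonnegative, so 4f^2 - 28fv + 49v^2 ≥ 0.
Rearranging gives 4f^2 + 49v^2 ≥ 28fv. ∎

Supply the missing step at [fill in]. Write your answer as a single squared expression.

(2f - 7v)^2

4f^2 - 28fv + 49v^2 is a perfect-square trinomial: the outer terms are (2f)^2 and (7v)^2, and the cross term is -2·2f·7v.
So 4f^2 - 28fv + 49v^2 = (2f - 7v)^2 ≥ 0.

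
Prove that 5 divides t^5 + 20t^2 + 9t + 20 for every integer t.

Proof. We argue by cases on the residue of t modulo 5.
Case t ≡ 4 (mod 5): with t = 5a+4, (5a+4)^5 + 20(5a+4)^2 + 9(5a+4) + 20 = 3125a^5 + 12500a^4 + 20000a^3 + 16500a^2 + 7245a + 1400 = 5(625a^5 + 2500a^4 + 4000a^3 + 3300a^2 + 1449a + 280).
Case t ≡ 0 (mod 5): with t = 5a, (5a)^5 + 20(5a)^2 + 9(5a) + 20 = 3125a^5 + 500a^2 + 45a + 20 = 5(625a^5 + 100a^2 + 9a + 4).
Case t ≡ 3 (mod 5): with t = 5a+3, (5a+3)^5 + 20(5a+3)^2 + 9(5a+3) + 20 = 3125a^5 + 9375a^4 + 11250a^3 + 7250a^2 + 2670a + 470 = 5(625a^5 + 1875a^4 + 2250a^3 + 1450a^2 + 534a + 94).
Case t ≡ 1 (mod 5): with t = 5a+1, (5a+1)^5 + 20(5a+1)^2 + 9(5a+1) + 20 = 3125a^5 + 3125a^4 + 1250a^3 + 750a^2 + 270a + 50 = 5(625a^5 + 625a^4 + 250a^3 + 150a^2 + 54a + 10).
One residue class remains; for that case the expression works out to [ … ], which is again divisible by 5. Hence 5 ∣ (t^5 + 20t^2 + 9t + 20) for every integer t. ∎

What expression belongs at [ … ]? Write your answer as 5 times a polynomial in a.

5(625a^5 + 1250a^4 + 1000a^3 + 500a^2 + 169a + 30)

Only t ≡ 2 (mod 5) is unaccounted for. Put t = 5a+2:
(5a+2)^5 + 20(5a+2)^2 + 9(5a+2) + 20 expands to 3125a^5 + 6250a^4 + 5000a^3 + 2500a^2 + 845a + 150,
and factoring out 5 leaves 5(625a^5 + 1250a^4 + 1000a^3 + 500a^2 + 169a + 30).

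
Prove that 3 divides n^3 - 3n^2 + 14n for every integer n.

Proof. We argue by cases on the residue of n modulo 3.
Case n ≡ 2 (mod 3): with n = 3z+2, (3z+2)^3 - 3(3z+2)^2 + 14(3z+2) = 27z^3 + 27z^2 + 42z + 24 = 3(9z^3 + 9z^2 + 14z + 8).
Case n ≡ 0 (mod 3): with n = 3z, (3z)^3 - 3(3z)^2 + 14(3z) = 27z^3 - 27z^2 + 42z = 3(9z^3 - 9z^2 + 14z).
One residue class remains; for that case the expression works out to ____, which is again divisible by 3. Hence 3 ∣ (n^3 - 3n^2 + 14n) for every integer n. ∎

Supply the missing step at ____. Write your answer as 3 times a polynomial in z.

3(9z^3 + 11z + 4)

Only n ≡ 1 (mod 3) is unaccounted for. Put n = 3z+1:
(3z+1)^3 - 3(3z+1)^2 + 14(3z+1) expands to 27z^3 + 33z + 12,
and factoring out 3 leaves 3(9z^3 + 11z + 4).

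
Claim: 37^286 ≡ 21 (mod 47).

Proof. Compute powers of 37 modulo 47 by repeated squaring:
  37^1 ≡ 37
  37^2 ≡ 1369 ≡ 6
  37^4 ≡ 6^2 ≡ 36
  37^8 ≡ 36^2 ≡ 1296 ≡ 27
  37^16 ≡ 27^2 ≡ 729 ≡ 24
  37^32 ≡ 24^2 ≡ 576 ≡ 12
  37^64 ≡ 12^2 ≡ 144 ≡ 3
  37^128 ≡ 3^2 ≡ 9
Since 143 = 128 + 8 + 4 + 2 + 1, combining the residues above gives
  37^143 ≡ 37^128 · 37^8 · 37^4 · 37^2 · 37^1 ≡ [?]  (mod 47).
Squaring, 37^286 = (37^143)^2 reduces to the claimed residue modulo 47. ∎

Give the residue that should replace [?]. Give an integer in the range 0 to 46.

Multiply the listed residues: 9 · 27 · 36 · 6 · 37 = 243 → 8748 → 52488 → 1942056.
Reducing modulo 47: 1942056 = 41320·47 + 16, so 37^143 ≡ 16.

16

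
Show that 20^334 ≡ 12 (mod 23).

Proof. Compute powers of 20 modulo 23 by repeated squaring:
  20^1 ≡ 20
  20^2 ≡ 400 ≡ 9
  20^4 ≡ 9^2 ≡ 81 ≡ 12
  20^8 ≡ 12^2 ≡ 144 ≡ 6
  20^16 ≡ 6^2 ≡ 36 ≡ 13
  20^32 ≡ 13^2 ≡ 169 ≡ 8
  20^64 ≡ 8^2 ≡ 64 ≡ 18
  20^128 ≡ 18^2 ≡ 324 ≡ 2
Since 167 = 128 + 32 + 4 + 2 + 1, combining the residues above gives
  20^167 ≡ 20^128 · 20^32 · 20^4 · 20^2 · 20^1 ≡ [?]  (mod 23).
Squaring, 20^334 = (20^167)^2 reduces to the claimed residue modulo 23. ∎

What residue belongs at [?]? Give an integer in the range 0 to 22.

14

20^128 · 20^32 · 20^4 · 20^2 · 20^1 ≡ 2 · 8 · 12 · 9 · 20 = 34560.
34560 mod 23 = 14, so 20^167 ≡ 14 (mod 23).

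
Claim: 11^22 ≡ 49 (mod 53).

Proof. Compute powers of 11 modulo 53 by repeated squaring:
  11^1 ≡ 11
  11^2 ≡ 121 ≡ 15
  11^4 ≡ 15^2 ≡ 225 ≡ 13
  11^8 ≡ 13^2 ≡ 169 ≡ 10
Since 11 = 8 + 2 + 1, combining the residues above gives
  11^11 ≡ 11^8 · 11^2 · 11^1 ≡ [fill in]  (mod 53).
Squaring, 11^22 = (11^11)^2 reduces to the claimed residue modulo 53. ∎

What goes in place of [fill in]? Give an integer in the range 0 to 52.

7

11^8 · 11^2 · 11^1 ≡ 10 · 15 · 11 = 1650.
1650 mod 53 = 7, so 11^11 ≡ 7 (mod 53).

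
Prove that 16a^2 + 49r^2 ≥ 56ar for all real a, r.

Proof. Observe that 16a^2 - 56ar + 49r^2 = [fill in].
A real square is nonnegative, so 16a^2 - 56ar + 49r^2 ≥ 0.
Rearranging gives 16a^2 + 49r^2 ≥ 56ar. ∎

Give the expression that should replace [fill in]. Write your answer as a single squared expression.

16a^2 - 56ar + 49r^2 is a perfect-square trinomial: the outer terms are (4a)^2 and (7r)^2, and the cross term is -2·4a·7r.
So 16a^2 - 56ar + 49r^2 = (4a - 7r)^2 ≥ 0.

(4a - 7r)^2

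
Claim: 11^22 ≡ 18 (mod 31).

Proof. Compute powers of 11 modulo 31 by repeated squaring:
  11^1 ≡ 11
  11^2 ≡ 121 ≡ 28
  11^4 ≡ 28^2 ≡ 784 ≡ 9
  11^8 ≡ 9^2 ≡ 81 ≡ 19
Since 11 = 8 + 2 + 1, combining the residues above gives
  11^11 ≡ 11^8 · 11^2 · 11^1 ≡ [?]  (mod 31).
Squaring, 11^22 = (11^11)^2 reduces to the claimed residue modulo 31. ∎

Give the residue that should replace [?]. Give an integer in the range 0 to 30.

24

Multiply the listed residues: 19 · 28 · 11 = 532 → 5852.
Reducing modulo 31: 5852 = 188·31 + 24, so 11^11 ≡ 24.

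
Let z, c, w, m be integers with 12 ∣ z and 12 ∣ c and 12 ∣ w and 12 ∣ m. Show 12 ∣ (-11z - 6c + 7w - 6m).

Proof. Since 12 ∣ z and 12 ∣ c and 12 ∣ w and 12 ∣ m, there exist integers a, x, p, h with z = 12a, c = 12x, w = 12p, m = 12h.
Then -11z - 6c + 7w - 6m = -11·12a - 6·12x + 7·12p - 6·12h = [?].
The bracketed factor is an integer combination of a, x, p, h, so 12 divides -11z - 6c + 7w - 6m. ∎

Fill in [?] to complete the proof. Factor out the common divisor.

Each term has a factor of 12: -11·12a - 6·12x + 7·12p - 6·12h = 12·(-11a - 6h + 7p - 6x).
Since -11a - 6h + 7p - 6x is an integer, 12 ∣ (-11z - 6c + 7w - 6m).

12(-11a - 6h + 7p - 6x)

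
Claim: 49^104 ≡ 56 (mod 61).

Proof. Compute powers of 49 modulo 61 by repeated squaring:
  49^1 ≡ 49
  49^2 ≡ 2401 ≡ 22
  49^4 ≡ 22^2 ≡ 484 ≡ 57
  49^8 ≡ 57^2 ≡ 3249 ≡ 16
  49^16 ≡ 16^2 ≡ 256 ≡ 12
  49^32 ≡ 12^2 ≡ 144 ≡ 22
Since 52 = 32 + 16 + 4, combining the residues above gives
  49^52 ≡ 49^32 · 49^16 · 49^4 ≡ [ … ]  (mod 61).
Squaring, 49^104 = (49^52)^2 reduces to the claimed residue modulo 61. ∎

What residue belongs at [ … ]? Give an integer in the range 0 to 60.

42

Multiply the listed residues: 22 · 12 · 57 = 264 → 15048.
Reducing modulo 61: 15048 = 246·61 + 42, so 49^52 ≡ 42.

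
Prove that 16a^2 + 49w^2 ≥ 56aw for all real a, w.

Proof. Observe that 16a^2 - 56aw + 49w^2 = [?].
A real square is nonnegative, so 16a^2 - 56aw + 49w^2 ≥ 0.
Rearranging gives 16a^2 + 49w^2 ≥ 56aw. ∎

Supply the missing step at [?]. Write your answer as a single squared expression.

(4a - 7w)^2

The leading and trailing coefficients are 4^2 and 7^2, and 56 = 2·4·7, so the trinomial is (4a - 7w)^2.
Hence 16a^2 - 56aw + 49w^2 ≥ 0.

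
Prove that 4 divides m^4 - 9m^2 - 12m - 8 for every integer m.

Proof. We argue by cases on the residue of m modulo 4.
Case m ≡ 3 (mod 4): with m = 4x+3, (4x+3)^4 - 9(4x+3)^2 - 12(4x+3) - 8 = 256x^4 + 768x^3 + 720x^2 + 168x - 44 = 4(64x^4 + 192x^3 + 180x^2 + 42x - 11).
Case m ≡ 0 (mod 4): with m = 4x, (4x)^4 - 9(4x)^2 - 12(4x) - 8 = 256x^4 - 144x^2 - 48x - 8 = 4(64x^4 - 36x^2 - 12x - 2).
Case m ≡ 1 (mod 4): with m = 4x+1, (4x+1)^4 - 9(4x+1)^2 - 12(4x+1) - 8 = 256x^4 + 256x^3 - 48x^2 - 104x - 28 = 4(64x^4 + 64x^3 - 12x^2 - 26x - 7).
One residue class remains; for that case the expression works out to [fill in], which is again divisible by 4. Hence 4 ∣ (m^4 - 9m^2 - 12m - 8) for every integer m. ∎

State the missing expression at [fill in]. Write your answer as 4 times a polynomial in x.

4(64x^4 + 128x^3 + 60x^2 - 16x - 13)

The residues treated are {3, 0, 1}, so the missing case is m ≡ 2 (mod 4); write m = 4x+2.
Then (4x+2)^4 - 9(4x+2)^2 - 12(4x+2) - 8 = 256x^4 + 512x^3 + 240x^2 - 64x - 52 = 4(64x^4 + 128x^3 + 60x^2 - 16x - 13).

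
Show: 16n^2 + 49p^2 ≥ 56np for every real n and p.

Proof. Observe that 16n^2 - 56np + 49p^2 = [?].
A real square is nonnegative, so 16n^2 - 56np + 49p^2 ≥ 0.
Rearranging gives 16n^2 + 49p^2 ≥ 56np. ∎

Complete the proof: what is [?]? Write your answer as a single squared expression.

(4n - 7p)^2

The leading and trailing coefficients are 4^2 and 7^2, and 56 = 2·4·7, so the trinomial is (4n - 7p)^2.
Hence 16n^2 - 56np + 49p^2 ≥ 0.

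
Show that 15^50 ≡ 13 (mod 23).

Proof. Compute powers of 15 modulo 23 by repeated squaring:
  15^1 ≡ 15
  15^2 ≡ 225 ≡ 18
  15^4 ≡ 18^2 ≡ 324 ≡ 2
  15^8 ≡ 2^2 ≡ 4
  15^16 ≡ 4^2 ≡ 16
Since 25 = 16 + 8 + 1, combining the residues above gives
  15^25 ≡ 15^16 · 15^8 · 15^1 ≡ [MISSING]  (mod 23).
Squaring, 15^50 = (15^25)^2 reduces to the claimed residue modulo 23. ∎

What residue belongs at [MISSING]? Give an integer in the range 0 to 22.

Multiply the listed residues: 16 · 4 · 15 = 64 → 960.
Reducing modulo 23: 960 = 41·23 + 17, so 15^25 ≡ 17.

17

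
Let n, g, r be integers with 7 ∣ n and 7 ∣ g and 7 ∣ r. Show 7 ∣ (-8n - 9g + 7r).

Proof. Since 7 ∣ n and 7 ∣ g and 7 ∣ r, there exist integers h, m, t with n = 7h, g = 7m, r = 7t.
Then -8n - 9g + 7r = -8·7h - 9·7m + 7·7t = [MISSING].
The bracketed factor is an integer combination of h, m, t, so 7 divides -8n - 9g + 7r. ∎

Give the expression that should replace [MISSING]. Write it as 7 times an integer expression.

7(-8h - 9m + 7t)

Each term has a factor of 7: -8·7h - 9·7m + 7·7t = 7·(-8h - 9m + 7t).
Since -8h - 9m + 7t is an integer, 7 ∣ (-8n - 9g + 7r).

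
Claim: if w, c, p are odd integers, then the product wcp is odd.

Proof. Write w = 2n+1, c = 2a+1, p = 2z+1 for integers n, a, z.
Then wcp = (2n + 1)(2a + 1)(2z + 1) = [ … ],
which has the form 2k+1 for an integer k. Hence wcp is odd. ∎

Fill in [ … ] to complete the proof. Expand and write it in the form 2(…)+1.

(2n + 1)(2a + 1)(2z + 1) = 8anz + 4an + 4az + 2a + 4nz + 2n + 2z + 1
= 2(4anz + 2an + 2az + a + 2nz + n + z) + 1.
Since 4anz + 2an + 2az + a + 2nz + n + z is an integer, the product is of the form 2k+1 for an integer k.

2(4anz + 2an + 2az + a + 2nz + n + z) + 1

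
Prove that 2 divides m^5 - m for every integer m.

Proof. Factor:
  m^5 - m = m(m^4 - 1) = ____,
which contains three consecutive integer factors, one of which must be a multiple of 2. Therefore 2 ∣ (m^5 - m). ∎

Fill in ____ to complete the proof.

(m - 1)m(m + 1)(m^2 + 1)

m^4 - 1 = (m^2 - 1)(m^2 + 1), and m^2 - 1 = (m-1)(m+1).
So m(m^4 - 1) = (m - 1)m(m + 1)(m^2 + 1).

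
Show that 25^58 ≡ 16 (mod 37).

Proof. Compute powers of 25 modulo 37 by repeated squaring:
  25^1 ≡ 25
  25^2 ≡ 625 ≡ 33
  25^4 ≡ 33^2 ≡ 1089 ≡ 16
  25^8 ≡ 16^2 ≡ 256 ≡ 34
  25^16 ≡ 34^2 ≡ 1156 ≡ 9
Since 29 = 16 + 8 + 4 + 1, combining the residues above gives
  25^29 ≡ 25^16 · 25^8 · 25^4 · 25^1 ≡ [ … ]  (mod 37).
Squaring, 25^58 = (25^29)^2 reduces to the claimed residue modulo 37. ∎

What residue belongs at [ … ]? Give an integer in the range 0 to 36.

25^16 · 25^8 · 25^4 · 25^1 ≡ 9 · 34 · 16 · 25 = 122400.
122400 mod 37 = 4, so 25^29 ≡ 4 (mod 37).

4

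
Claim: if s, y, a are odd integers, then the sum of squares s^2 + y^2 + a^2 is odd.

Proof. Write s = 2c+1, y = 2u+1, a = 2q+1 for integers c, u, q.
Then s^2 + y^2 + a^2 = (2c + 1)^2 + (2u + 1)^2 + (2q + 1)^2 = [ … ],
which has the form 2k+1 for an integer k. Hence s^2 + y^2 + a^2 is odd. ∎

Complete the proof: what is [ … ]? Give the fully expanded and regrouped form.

(2c + 1)^2 + (2u + 1)^2 + (2q + 1)^2 = 4c^2 + 4c + 4q^2 + 4q + 4u^2 + 4u + 3
= 2(2c^2 + 2c + 2q^2 + 2q + 2u^2 + 2u + 1) + 1.
Since 2c^2 + 2c + 2q^2 + 2q + 2u^2 + 2u + 1 is an integer, the sum of squares is of the form 2k+1 for an integer k.

2(2c^2 + 2c + 2q^2 + 2q + 2u^2 + 2u + 1) + 1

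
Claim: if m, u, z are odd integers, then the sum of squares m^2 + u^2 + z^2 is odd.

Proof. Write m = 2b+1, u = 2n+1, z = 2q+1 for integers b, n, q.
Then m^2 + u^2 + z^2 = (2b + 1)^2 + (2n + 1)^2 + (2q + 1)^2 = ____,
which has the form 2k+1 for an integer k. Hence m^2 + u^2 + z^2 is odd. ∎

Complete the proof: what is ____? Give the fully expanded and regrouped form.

(2b + 1)^2 + (2n + 1)^2 + (2q + 1)^2 = 4b^2 + 4b + 4n^2 + 4n + 4q^2 + 4q + 3
= 2(2b^2 + 2b + 2n^2 + 2n + 2q^2 + 2q + 1) + 1.
Since 2b^2 + 2b + 2n^2 + 2n + 2q^2 + 2q + 1 is an integer, the sum of squares is of the form 2k+1 for an integer k.

2(2b^2 + 2b + 2n^2 + 2n + 2q^2 + 2q + 1) + 1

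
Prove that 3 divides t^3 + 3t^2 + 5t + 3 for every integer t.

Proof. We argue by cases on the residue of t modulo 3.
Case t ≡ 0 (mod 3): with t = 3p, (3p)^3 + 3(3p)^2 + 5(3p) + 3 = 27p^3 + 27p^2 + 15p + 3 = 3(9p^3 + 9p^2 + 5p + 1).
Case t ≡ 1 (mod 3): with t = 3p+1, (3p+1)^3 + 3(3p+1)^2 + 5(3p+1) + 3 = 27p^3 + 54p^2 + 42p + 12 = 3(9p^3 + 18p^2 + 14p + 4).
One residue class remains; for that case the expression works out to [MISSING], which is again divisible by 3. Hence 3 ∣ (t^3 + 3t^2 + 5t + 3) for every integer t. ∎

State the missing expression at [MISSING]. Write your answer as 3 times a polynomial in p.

Only t ≡ 2 (mod 3) is unaccounted for. Put t = 3p+2:
(3p+2)^3 + 3(3p+2)^2 + 5(3p+2) + 3 expands to 27p^3 + 81p^2 + 87p + 33,
and factoring out 3 leaves 3(9p^3 + 27p^2 + 29p + 11).

3(9p^3 + 27p^2 + 29p + 11)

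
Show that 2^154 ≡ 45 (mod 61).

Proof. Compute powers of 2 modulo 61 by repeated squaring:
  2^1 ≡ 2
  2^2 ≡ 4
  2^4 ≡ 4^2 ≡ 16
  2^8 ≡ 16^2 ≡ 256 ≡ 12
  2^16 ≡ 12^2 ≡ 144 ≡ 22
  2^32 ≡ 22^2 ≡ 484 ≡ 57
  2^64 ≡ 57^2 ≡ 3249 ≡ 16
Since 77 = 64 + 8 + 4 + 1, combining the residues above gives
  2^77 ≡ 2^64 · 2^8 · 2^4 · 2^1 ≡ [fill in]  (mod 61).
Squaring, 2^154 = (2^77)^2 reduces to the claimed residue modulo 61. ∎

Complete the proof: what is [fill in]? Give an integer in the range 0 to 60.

Multiply the listed residues: 16 · 12 · 16 · 2 = 192 → 3072 → 6144.
Reducing modulo 61: 6144 = 100·61 + 44, so 2^77 ≡ 44.

44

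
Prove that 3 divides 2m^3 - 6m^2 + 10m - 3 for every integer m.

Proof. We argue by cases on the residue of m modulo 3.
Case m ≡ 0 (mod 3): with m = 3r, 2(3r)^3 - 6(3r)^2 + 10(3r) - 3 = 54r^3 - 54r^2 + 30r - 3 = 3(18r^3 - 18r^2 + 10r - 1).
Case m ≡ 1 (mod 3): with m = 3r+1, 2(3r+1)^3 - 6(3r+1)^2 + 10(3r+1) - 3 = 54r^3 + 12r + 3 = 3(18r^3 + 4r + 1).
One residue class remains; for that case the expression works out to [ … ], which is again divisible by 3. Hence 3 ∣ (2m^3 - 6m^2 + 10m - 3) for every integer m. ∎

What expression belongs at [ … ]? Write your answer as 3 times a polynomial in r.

The residues treated are {0, 1}, so the missing case is m ≡ 2 (mod 3); write m = 3r+2.
Then 2(3r+2)^3 - 6(3r+2)^2 + 10(3r+2) - 3 = 54r^3 + 54r^2 + 30r + 9 = 3(18r^3 + 18r^2 + 10r + 3).

3(18r^3 + 18r^2 + 10r + 3)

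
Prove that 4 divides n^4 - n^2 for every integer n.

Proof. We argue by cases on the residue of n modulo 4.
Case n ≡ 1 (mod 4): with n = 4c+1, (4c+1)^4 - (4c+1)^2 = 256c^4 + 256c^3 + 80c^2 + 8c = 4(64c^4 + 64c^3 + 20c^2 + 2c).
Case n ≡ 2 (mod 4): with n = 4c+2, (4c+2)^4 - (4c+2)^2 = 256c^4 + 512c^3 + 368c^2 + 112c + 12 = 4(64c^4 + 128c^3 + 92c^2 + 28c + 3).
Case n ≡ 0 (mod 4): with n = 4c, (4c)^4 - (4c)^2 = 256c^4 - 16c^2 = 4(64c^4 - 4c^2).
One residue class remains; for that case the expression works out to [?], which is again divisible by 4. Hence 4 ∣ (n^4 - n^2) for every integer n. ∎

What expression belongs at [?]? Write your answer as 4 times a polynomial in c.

Only n ≡ 3 (mod 4) is unaccounted for. Put n = 4c+3:
(4c+3)^4 - (4c+3)^2 expands to 256c^4 + 768c^3 + 848c^2 + 408c + 72,
and factoring out 4 leaves 4(64c^4 + 192c^3 + 212c^2 + 102c + 18).

4(64c^4 + 192c^3 + 212c^2 + 102c + 18)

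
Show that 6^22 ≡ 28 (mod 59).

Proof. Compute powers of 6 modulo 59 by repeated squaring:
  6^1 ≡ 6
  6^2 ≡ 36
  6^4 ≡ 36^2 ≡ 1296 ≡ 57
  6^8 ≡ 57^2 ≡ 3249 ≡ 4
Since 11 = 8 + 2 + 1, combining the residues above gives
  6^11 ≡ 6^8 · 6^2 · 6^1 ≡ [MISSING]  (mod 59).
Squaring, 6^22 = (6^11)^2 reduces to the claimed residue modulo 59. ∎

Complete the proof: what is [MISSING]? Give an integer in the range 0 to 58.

38

Multiply the listed residues: 4 · 36 · 6 = 144 → 864.
Reducing modulo 59: 864 = 14·59 + 38, so 6^11 ≡ 38.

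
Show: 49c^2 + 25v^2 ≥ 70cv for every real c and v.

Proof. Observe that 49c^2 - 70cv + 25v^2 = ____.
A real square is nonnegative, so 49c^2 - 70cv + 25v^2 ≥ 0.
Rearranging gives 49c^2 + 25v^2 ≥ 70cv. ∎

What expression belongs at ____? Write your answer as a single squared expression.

49c^2 - 70cv + 25v^2 is a perfect-square trinomial: the outer terms are (7c)^2 and (5v)^2, and the cross term is -2·7c·5v.
So 49c^2 - 70cv + 25v^2 = (7c - 5v)^2 ≥ 0.

(7c - 5v)^2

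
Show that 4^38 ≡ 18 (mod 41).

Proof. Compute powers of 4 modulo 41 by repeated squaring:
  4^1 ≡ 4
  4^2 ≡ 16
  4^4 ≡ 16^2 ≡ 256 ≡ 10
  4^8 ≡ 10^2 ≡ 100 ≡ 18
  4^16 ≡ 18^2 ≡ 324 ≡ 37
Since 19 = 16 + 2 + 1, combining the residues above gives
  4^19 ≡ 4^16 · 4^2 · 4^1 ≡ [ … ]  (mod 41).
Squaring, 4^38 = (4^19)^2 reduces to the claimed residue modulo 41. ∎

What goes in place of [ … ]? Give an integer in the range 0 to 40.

31

4^16 · 4^2 · 4^1 ≡ 37 · 16 · 4 = 2368.
2368 mod 41 = 31, so 4^19 ≡ 31 (mod 41).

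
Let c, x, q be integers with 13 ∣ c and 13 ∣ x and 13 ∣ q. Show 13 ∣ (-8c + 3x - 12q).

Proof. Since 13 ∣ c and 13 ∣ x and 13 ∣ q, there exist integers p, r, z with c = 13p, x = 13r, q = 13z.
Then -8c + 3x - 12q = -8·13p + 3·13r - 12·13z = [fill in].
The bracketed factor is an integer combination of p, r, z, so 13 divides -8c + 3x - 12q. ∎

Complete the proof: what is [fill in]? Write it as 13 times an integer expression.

13(-8p + 3r - 12z)

Each term has a factor of 13: -8·13p + 3·13r - 12·13z = 13·(-8p + 3r - 12z).
Since -8p + 3r - 12z is an integer, 13 ∣ (-8c + 3x - 12q).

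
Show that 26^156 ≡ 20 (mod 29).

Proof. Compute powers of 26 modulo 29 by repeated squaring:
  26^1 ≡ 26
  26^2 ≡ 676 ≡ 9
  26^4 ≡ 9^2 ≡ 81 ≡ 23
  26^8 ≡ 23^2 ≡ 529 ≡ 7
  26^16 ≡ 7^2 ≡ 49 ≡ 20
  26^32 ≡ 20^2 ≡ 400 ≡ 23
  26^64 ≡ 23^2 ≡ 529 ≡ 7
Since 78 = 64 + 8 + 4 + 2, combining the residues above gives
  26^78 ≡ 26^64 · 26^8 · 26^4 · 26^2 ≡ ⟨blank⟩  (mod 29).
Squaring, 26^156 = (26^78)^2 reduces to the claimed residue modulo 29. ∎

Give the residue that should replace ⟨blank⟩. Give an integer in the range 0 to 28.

Multiply the listed residues: 7 · 7 · 23 · 9 = 49 → 1127 → 10143.
Reducing modulo 29: 10143 = 349·29 + 22, so 26^78 ≡ 22.

22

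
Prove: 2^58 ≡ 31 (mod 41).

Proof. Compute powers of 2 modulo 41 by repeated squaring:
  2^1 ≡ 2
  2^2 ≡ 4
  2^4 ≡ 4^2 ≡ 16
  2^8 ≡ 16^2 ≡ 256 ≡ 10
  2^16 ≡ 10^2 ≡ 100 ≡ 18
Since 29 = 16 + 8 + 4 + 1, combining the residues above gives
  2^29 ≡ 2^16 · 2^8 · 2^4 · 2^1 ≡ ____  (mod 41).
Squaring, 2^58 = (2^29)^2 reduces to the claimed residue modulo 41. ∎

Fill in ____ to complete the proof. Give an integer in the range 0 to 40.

2^16 · 2^8 · 2^4 · 2^1 ≡ 18 · 10 · 16 · 2 = 5760.
5760 mod 41 = 20, so 2^29 ≡ 20 (mod 41).

20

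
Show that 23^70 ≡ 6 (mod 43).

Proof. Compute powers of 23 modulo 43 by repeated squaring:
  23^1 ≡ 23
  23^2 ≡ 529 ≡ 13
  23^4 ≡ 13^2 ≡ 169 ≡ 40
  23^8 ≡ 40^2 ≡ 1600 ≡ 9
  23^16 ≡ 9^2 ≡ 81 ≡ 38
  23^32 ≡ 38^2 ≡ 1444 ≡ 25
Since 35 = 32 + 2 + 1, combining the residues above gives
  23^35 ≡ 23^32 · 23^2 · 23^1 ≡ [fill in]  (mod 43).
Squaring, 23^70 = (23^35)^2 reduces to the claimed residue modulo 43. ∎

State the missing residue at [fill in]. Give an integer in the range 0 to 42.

36

Multiply the listed residues: 25 · 13 · 23 = 325 → 7475.
Reducing modulo 43: 7475 = 173·43 + 36, so 23^35 ≡ 36.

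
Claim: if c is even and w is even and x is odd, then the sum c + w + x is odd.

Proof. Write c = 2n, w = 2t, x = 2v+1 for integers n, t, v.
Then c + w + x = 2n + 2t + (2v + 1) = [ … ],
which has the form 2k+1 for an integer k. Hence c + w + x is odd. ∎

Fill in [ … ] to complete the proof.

2(n + t + v) + 1

Expanding: 2n + 2t + (2v + 1) = 2n + 2t + 2v + 1.
Every term except the constant is even, so this is 2(n + t + v) + 1,
and n + t + v ∈ ℤ gives the required form.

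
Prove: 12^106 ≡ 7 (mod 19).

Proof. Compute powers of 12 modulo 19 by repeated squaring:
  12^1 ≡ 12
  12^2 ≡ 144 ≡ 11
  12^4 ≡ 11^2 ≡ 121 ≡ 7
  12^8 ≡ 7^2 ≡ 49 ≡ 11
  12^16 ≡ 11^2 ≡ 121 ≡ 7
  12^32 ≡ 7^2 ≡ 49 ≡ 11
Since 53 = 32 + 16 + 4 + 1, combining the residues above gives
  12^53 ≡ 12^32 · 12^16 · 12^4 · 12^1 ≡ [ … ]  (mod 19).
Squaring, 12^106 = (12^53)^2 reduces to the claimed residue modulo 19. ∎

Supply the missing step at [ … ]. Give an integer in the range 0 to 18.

Multiply the listed residues: 11 · 7 · 7 · 12 = 77 → 539 → 6468.
Reducing modulo 19: 6468 = 340·19 + 8, so 12^53 ≡ 8.

8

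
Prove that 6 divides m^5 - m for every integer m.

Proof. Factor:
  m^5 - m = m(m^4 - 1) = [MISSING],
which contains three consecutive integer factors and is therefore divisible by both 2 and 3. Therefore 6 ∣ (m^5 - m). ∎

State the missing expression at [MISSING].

m^4 - 1 = (m^2 - 1)(m^2 + 1), and m^2 - 1 = (m-1)(m+1).
So m(m^4 - 1) = (m - 1)m(m + 1)(m^2 + 1).

(m - 1)m(m + 1)(m^2 + 1)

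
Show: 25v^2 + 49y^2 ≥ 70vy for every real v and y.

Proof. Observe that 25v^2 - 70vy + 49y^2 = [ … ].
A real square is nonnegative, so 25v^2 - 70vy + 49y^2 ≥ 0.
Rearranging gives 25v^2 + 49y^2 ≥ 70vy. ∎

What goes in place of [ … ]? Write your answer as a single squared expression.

The leading and trailing coefficients are 5^2 and 7^2, and 70 = 2·5·7, so the trinomial is (5v - 7y)^2.
Hence 25v^2 - 70vy + 49y^2 ≥ 0.

(5v - 7y)^2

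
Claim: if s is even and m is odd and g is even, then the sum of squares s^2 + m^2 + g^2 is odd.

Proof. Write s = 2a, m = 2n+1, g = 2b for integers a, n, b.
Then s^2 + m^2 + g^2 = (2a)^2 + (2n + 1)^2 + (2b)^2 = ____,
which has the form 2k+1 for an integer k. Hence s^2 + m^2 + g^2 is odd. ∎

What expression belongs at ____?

2(2a^2 + 2b^2 + 2n^2 + 2n) + 1

(2a)^2 + (2n + 1)^2 + (2b)^2 = 4a^2 + 4b^2 + 4n^2 + 4n + 1
= 2(2a^2 + 2b^2 + 2n^2 + 2n) + 1.
Since 2a^2 + 2b^2 + 2n^2 + 2n is an integer, the sum of squares is of the form 2k+1 for an integer k.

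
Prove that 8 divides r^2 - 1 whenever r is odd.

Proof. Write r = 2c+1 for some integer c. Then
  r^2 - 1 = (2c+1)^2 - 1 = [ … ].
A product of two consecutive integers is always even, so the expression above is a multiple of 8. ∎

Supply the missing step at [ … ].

(2c+1)^2 - 1 = 4c^2 + 4c + 1 - 1 = 4c^2 + 4c = 4c(c+1).
Since c and c+1 are consecutive, c(c+1) is even, and 4·(even) is a multiple of 8.

4c(c + 1)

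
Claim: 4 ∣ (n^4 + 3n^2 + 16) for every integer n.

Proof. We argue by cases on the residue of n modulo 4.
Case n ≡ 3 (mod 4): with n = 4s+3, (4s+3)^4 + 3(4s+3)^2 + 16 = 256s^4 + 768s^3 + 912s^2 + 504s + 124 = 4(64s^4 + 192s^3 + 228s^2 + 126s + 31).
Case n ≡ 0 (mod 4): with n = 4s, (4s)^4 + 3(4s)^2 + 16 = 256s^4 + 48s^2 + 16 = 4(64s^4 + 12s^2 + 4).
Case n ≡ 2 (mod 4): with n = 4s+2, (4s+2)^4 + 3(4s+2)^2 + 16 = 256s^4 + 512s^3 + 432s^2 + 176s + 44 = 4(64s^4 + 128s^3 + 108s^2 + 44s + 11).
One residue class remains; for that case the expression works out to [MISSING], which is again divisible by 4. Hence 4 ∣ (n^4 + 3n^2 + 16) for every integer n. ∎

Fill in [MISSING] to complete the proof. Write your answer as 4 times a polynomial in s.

4(64s^4 + 64s^3 + 36s^2 + 10s + 5)

Only n ≡ 1 (mod 4) is unaccounted for. Put n = 4s+1:
(4s+1)^4 + 3(4s+1)^2 + 16 expands to 256s^4 + 256s^3 + 144s^2 + 40s + 20,
and factoring out 4 leaves 4(64s^4 + 64s^3 + 36s^2 + 10s + 5).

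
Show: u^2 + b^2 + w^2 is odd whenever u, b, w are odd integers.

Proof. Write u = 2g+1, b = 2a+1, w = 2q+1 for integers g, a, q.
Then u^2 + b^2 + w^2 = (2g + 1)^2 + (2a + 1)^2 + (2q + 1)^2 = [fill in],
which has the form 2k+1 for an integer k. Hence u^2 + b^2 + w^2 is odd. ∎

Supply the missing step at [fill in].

2(2a^2 + 2a + 2g^2 + 2g + 2q^2 + 2q + 1) + 1

Expanding: (2g + 1)^2 + (2a + 1)^2 + (2q + 1)^2 = 4a^2 + 4a + 4g^2 + 4g + 4q^2 + 4q + 3.
Every term except the constant is even, so this is 2(2a^2 + 2a + 2g^2 + 2g + 2q^2 + 2q + 1) + 1,
and 2a^2 + 2a + 2g^2 + 2g + 2q^2 + 2q + 1 ∈ ℤ gives the required form.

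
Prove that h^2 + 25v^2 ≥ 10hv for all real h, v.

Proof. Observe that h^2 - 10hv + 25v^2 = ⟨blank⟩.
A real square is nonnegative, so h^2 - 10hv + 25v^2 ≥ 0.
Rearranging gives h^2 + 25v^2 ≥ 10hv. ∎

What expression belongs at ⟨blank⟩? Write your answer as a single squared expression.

(h - 5v)^2

h^2 - 10hv + 25v^2 is a perfect-square trinomial: the outer terms are (h)^2 and (5v)^2, and the cross term is -2·h·5v.
So h^2 - 10hv + 25v^2 = (h - 5v)^2 ≥ 0.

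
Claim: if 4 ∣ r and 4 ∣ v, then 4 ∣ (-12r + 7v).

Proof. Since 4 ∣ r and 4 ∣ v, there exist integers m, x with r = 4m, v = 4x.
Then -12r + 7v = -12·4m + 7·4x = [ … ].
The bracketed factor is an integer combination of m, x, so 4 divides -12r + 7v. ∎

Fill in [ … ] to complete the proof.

4(-12m + 7x)

Pull the common 4 out of every term: -12·4m + 7·4x = 4(-12m + 7x).
-12m + 7x is an integer, which exhibits the divisibility.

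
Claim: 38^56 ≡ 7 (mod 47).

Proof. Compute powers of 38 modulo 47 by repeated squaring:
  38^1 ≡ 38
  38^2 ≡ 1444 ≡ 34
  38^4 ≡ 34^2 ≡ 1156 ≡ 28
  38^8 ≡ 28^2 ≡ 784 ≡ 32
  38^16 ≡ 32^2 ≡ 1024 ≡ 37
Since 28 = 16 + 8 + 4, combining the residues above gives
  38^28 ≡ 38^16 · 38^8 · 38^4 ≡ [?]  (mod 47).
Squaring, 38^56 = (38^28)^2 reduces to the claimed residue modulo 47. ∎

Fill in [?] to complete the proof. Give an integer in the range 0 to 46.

38^16 · 38^8 · 38^4 ≡ 37 · 32 · 28 = 33152.
33152 mod 47 = 17, so 38^28 ≡ 17 (mod 47).

17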